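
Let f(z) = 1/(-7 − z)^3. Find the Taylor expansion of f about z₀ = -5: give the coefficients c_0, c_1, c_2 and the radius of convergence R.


Let w = z − z₀, so z = z₀ + w.
Then -7 − z = -7 − (z₀ + w) = (-7 − z₀) − w = -2 − w.
f(z) = 1/(-2 − w)^3 = (1/(-2)^3) · (1 − w/(-2))^{−3}.
By the binomial series (1−u)^{−3} = Σ_{n≥0} C(n+2, 2) u^n for |u|<1, with u = w/(-2):
  c_n = C(n+2, 2) / (-2)^(n+3).
  c_0 = 1/(-2)^3 = -1/8.
  c_1 = 3/(-2)^4 = 3/16.
  c_2 = 6/(-2)^5 = -3/16.
The series is valid for |w/d| < 1, i.e. |z − z₀| < |d|.
Radius of convergence: R = |-7 − z₀| = |-2| = 2 (distance from z₀ to the singularity z = -7).

c_0 = -1/8, c_1 = 3/16, c_2 = -3/16; R = 2.


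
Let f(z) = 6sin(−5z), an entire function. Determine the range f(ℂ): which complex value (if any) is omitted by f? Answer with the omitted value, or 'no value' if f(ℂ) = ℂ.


Little Picard bounds the complement of f(ℂ) to at most one point.
sin is entire and surjective onto ℂ: for every w ∈ ℂ, sin(ζ) = w has a solution ζ ∈ ℂ (e.g., via the complex inverse arcsin). With ζ = −5z this gives z = ζ/(-5). Then 6·sin(−5z) takes every value in 6·ℂ = ℂ, and adding 0 is a bijection of ℂ. So f is surjective and omits no value. (Note: only on the real line is sin bounded by [−1, 1].)

Omitted value: no value.


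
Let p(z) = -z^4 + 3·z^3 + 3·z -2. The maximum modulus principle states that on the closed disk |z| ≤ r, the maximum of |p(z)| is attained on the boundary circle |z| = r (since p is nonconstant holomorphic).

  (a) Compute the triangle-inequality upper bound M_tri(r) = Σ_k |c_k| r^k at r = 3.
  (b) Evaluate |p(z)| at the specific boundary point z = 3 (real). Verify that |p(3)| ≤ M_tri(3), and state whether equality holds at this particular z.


Coefficients: c_0 = -2, c_1 = 3, c_2 = 0, c_3 = 3, c_4 = -1. Radius r = 3.
Part (a). Triangle bound: M_tri(r) = Σ_k |c_k| r^k
  = |-2|·3^0 + |3|·3^1 + |0|·3^2 + |3|·3^3 + |-1|·3^4
  = 2 + 9 + 0 + 81 + 81 = 173.
This bounds M(r) := max_{|z|=r} |p(z)| from above; equality holds iff all terms c_k z^k can be made to align in phase at a single z on |z|=r.
Part (b). At z = 3 (real, on the circle |z| = r):
  p(3) = (-2)·3^0 + (3)·3^1 + (0)·3^2 + (3)·3^3 + (-1)·3^4 = 7.
  |p(3)| = 7.
Check: |p(3)| = 7 ≤ 173 = M_tri(3). ✓ Equality does not hold at z = 3 (the coefficients have mixed signs, so the terms do not all align in phase there).

M_tri(3) = 173; |p(3)| = 7; equality at z=3: no.


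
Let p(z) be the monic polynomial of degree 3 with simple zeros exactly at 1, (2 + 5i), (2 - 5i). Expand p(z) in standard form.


The polynomial is p(z) = ∏_{α ∈ S} (z − α), where S = {1, (2 + 5i), (2 - 5i)}.
Expanding the product yields: p(z) = z^3 -5·z^2 + 33·z -29.
Note conjugate pairs combine to real quadratics: (z − (2+5i))(z − (2−5i)) = z² − 4z + 29.
The resulting polynomial has degree 3 and real coefficients as required.

p(z) = z^3 -5·z^2 + 33·z -29.


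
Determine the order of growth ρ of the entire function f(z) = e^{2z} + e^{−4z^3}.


Each summand is entire of order 1 and 3 respectively (as in the single-exponential case). The order of a sum is at most the max of the orders, so ρ ≤ 3. For the lower bound: on |z|=r choose arg z so that -4z^3 is real positive; then |e^{-4z^3}| = e^{4r^3} while |e^{2z}| ≤ e^{2r^1} = o(e^{4r^3}). So |f| ≥ e^{4r^3}(1 − o(1)) and ρ ≥ 3. Hence ρ = max(1, 3) = 3.
Therefore ρ = 3.

Order ρ = 3.


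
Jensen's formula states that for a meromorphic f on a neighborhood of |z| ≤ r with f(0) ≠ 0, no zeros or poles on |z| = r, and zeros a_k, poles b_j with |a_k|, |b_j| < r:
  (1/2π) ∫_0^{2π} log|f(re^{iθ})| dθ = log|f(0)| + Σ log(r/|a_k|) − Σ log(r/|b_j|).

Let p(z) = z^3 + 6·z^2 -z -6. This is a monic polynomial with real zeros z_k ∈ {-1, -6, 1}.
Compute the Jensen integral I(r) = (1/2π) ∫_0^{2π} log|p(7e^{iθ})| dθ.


Zeros: -6, -1, 1; r = 7.
Inside |z| < r: -6, -1, 1. Outside (|z| ≥ r): ∅.
p(0) = -6, so log|p(0)| = log(6) = 1.7918.
Apply Jensen: I(r) = log|p(0)| + Σ_k log(r/|z_k|), summed over zeros inside |z| < r.
  log(r/|z_k|) for z_k = -1: log(7/1) = 1.9459
  log(r/|z_k|) for z_k = -6: log(7/6) = 0.1542
  log(r/|z_k|) for z_k = 1: log(7/1) = 1.9459
Sum over inside zeros: 4.0460.
I(r) = log|p(0)| + (inside sum) = 1.7918 + 4.0460 = 5.8377.
Closed form (all zeros inside, monic): I(r) = n·log(r) = 3·log(7) = 5.8377. ✓

I(r) ≈ 5.8377.


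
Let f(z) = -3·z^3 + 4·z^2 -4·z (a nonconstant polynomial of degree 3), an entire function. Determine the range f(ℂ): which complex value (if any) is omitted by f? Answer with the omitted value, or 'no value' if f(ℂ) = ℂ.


Little Picard bounds the complement of f(ℂ) to at most one point.
For every w ∈ ℂ, the equation p(z) − w = 0 is a nonconstant polynomial in z and hence has at least one root by the fundamental theorem of algebra. So p is surjective onto ℂ, omitting no value.

Omitted value: no value.


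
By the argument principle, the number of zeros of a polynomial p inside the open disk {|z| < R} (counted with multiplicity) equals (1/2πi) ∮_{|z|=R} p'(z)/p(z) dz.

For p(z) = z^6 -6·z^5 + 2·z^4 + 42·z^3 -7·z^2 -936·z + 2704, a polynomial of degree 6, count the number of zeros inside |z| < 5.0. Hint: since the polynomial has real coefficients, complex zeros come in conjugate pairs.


The zeros of p are: (-3 + 2i), (-3 - 2i), 4, (2 + 3i), (2 - 3i), 4.
Their magnitudes are: 3.606, 3.606, 4, 3.606, 3.606, 4.
Zeros with |z| < R = 5.0: (-3 + 2i), (-3 - 2i), 4, (2 + 3i), (2 - 3i), 4.
Count = 6.
By the argument principle, (1/2πi) ∮_{|z|=R} p'(z)/p(z) dz equals exactly this count.

Number of zeros inside |z| < 5.0: 6.


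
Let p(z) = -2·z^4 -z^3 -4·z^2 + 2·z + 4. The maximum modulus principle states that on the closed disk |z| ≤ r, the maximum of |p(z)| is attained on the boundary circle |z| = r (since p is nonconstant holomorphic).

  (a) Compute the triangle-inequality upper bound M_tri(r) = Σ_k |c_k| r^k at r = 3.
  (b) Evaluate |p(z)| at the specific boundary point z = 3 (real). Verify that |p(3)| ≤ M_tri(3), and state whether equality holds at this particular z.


Coefficients: c_0 = 4, c_1 = 2, c_2 = -4, c_3 = -1, c_4 = -2. Radius r = 3.
Part (a). Triangle bound: M_tri(r) = Σ_k |c_k| r^k
  = |4|·3^0 + |2|·3^1 + |-4|·3^2 + |-1|·3^3 + |-2|·3^4
  = 4 + 6 + 36 + 27 + 162 = 235.
This bounds M(r) := max_{|z|=r} |p(z)| from above; equality holds iff all terms c_k z^k can be made to align in phase at a single z on |z|=r.
Part (b). At z = 3 (real, on the circle |z| = r):
  p(3) = (4)·3^0 + (2)·3^1 + (-4)·3^2 + (-1)·3^3 + (-2)·3^4 = -215.
  |p(3)| = 215.
Check: |p(3)| = 215 ≤ 235 = M_tri(3). ✓ Equality does not hold at z = 3 (the coefficients have mixed signs, so the terms do not all align in phase there).

M_tri(3) = 235; |p(3)| = 215; equality at z=3: no.


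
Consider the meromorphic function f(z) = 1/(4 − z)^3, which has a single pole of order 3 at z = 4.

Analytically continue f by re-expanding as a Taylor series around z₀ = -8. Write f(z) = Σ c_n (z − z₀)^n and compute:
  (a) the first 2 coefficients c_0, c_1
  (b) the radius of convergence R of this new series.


Let w = z − z₀, so z = z₀ + w.
Then 4 − z = 4 − (z₀ + w) = (4 − z₀) − w = 12 − w.
f(z) = 1/(12 − w)^3 = (1/(12)^3) · (1 − w/(12))^{−3}.
By the binomial series (1−u)^{−3} = Σ_{n≥0} C(n+2, 2) u^n for |u|<1, with u = w/(12):
  c_n = C(n+2, 2) / (12)^(n+3).
  c_0 = 1/(12)^3 = 1/1728.
  c_1 = 3/(12)^4 = 1/6912.
The series is valid for |w/d| < 1, i.e. |z − z₀| < |d|.
Radius of convergence: R = |4 − z₀| = |12| = 12 (distance from z₀ to the singularity z = 4).

c_0 = 1/1728, c_1 = 1/6912; R = 12.


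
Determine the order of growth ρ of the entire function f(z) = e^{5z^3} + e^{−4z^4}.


Each summand is entire of order 3 and 4 respectively (as in the single-exponential case). The order of a sum is at most the max of the orders, so ρ ≤ 4. For the lower bound: on |z|=r choose arg z so that -4z^4 is real positive; then |e^{-4z^4}| = e^{4r^4} while |e^{5z^3}| ≤ e^{5r^3} = o(e^{4r^4}). So |f| ≥ e^{4r^4}(1 − o(1)) and ρ ≥ 4. Hence ρ = max(3, 4) = 4.
Therefore ρ = 4.

Order ρ = 4.


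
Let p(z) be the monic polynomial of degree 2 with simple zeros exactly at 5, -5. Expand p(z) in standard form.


The polynomial is p(z) = ∏_{α ∈ S} (z − α), where S = {5, -5}.
Expanding the product yields: p(z) = z^2 -25.
The resulting polynomial has degree 2 and real coefficients as required.

p(z) = z^2 -25.


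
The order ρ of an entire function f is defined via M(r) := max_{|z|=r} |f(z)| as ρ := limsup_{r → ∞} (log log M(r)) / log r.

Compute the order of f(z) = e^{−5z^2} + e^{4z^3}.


Each summand is entire of order 2 and 3 respectively (as in the single-exponential case). The order of a sum is at most the max of the orders, so ρ ≤ 3. For the lower bound: on |z|=r choose arg z so that 4z^3 is real positive; then |e^{4z^3}| = e^{4r^3} while |e^{-5z^2}| ≤ e^{5r^2} = o(e^{4r^3}). So |f| ≥ e^{4r^3}(1 − o(1)) and ρ ≥ 3. Hence ρ = max(2, 3) = 3.
Therefore ρ = 3.

Order ρ = 3.


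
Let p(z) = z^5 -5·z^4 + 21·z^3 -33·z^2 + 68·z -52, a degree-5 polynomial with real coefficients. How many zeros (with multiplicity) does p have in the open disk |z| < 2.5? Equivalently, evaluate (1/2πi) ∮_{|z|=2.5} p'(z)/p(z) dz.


The zeros of p are: (0 + 2i), (0 - 2i), 1, (2 + 3i), (2 - 3i).
Their magnitudes are: 2, 2, 1, 3.606, 3.606.
Zeros with |z| < R = 2.5: (0 + 2i), (0 - 2i), 1.
Count = 3.
By the argument principle, (1/2πi) ∮_{|z|=R} p'(z)/p(z) dz equals exactly this count.

Number of zeros inside |z| < 2.5: 3.


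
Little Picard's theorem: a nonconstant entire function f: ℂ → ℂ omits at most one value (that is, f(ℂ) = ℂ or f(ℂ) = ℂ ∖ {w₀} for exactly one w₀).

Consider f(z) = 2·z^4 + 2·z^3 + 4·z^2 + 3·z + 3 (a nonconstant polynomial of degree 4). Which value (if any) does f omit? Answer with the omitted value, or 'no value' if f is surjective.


Little Picard bounds the complement of f(ℂ) to at most one point.
For every w ∈ ℂ, the equation p(z) − w = 0 is a nonconstant polynomial in z and hence has at least one root by the fundamental theorem of algebra. So p is surjective onto ℂ, omitting no value.

Omitted value: no value.


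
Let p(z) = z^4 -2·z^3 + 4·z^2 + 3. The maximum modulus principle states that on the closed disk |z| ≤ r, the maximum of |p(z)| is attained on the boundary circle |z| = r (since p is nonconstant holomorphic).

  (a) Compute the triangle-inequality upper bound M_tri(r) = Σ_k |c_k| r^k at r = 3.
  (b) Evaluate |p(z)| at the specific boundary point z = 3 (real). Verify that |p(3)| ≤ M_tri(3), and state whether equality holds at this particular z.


Coefficients: c_0 = 3, c_1 = 0, c_2 = 4, c_3 = -2, c_4 = 1. Radius r = 3.
Part (a). Triangle bound: M_tri(r) = Σ_k |c_k| r^k
  = |3|·3^0 + |0|·3^1 + |4|·3^2 + |-2|·3^3 + |1|·3^4
  = 3 + 0 + 36 + 54 + 81 = 174.
This bounds M(r) := max_{|z|=r} |p(z)| from above; equality holds iff all terms c_k z^k can be made to align in phase at a single z on |z|=r.
Part (b). At z = 3 (real, on the circle |z| = r):
  p(3) = (3)·3^0 + (0)·3^1 + (4)·3^2 + (-2)·3^3 + (1)·3^4 = 66.
  |p(3)| = 66.
Check: |p(3)| = 66 ≤ 174 = M_tri(3). ✓ Equality does not hold at z = 3 (the coefficients have mixed signs, so the terms do not all align in phase there).

M_tri(3) = 174; |p(3)| = 66; equality at z=3: no.


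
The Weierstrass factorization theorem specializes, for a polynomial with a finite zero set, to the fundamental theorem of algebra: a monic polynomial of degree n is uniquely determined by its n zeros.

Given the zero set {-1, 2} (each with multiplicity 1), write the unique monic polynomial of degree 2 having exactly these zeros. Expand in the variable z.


The polynomial is p(z) = ∏_{α ∈ S} (z − α), where S = {-1, 2}.
Expanding the product yields: p(z) = z^2 -z -2.
The resulting polynomial has degree 2 and real coefficients as required.

p(z) = z^2 -z -2.


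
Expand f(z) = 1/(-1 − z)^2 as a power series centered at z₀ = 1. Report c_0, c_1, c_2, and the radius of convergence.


Let w = z − z₀, so z = z₀ + w.
Then -1 − z = -1 − (z₀ + w) = (-1 − z₀) − w = -2 − w.
f(z) = 1/(-2 − w)^2 = (1/(-2)^2) · (1 − w/(-2))^{−2}.
By the binomial series (1−u)^{−2} = Σ_{n≥0} C(n+1, 1) u^n for |u|<1, with u = w/(-2):
  c_n = C(n+1, 1) / (-2)^(n+2).
  c_0 = 1/(-2)^2 = 1/4.
  c_1 = 2/(-2)^3 = -1/4.
  c_2 = 3/(-2)^4 = 3/16.
The series is valid for |w/d| < 1, i.e. |z − z₀| < |d|.
Radius of convergence: R = |-1 − z₀| = |-2| = 2 (distance from z₀ to the singularity z = -1).

c_0 = 1/4, c_1 = -1/4, c_2 = 3/16; R = 2.


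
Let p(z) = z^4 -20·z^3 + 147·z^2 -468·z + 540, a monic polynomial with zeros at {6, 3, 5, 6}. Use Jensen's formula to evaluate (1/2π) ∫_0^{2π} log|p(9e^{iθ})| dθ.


Zeros: 3, 5, 6, 6; r = 9.
Inside |z| < r: 3, 5, 6, 6. Outside (|z| ≥ r): ∅.
p(0) = 540, so log|p(0)| = log(540) = 6.2916.
Apply Jensen: I(r) = log|p(0)| + Σ_k log(r/|z_k|), summed over zeros inside |z| < r.
  log(r/|z_k|) for z_k = 6: log(9/6) = 0.4055
  log(r/|z_k|) for z_k = 3: log(9/3) = 1.0986
  log(r/|z_k|) for z_k = 5: log(9/5) = 0.5878
  log(r/|z_k|) for z_k = 6: log(9/6) = 0.4055
Sum over inside zeros: 2.4973.
I(r) = log|p(0)| + (inside sum) = 6.2916 + 2.4973 = 8.7889.
Closed form (all zeros inside, monic): I(r) = n·log(r) = 4·log(9) = 8.7889. ✓

I(r) ≈ 8.7889.


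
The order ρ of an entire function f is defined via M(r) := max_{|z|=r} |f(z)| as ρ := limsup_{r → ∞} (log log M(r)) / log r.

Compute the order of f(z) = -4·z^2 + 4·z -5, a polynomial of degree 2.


|f(z)| ≤ Σ|c_k|·r^k = O(r^2) as r → ∞. Polynomial growth is O(e^{r^ε}) for every ε > 0 (since r^2/e^{r^ε} → 0), so ρ ≤ ε for all ε > 0, i.e. ρ = 0. Every nonconstant polynomial has order 0.
Therefore ρ = 0.

Order ρ = 0.


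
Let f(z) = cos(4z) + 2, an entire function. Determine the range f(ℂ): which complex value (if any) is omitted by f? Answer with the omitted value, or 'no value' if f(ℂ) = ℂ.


Little Picard bounds the complement of f(ℂ) to at most one point.
cos is entire and surjective onto ℂ: for every w ∈ ℂ, cos(ζ) = w has a solution ζ ∈ ℂ (e.g., via the complex inverse arccos). With ζ = 4z this gives z = ζ/(4). Then 1·cos(4z) takes every value in 1·ℂ = ℂ, and adding 2 is a bijection of ℂ. So f is surjective and omits no value. (Note: only on the real line is cos bounded by [−1, 1].)

Omitted value: no value.


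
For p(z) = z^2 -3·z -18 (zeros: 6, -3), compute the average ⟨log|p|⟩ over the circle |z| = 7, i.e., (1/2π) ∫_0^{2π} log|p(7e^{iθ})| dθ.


Zeros: -3, 6; r = 7.
Inside |z| < r: -3, 6. Outside (|z| ≥ r): ∅.
p(0) = -18, so log|p(0)| = log(18) = 2.8904.
Apply Jensen: I(r) = log|p(0)| + Σ_k log(r/|z_k|), summed over zeros inside |z| < r.
  log(r/|z_k|) for z_k = 6: log(7/6) = 0.1542
  log(r/|z_k|) for z_k = -3: log(7/3) = 0.8473
Sum over inside zeros: 1.0014.
I(r) = log|p(0)| + (inside sum) = 2.8904 + 1.0014 = 3.8918.
Closed form (all zeros inside, monic): I(r) = n·log(r) = 2·log(7) = 3.8918. ✓

I(r) ≈ 3.8918.


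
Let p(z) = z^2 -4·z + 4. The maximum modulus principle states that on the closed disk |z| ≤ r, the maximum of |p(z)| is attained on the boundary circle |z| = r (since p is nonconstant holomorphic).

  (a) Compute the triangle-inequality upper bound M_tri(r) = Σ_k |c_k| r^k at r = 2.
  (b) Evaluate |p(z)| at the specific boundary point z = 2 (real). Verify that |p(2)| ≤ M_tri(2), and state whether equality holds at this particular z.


Coefficients: c_0 = 4, c_1 = -4, c_2 = 1. Radius r = 2.
Part (a). Triangle bound: M_tri(r) = Σ_k |c_k| r^k
  = |4|·2^0 + |-4|·2^1 + |1|·2^2
  = 4 + 8 + 4 = 16.
This bounds M(r) := max_{|z|=r} |p(z)| from above; equality holds iff all terms c_k z^k can be made to align in phase at a single z on |z|=r.
Part (b). At z = 2 (real, on the circle |z| = r):
  p(2) = (4)·2^0 + (-4)·2^1 + (1)·2^2 = 0.
  |p(2)| = 0.
Check: |p(2)| = 0 ≤ 16 = M_tri(2). ✓ Equality does not hold at z = 2 (the coefficients have mixed signs, so the terms do not all align in phase there).

M_tri(2) = 16; |p(2)| = 0; equality at z=2: no.


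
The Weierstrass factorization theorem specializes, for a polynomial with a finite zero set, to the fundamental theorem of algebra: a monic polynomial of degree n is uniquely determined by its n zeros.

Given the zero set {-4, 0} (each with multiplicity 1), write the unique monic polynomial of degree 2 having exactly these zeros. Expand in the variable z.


The polynomial is p(z) = ∏_{α ∈ S} (z − α), where S = {-4, 0}.
Expanding the product yields: p(z) = z^2 + 4·z.
The resulting polynomial has degree 2 and real coefficients as required.

p(z) = z^2 + 4·z.


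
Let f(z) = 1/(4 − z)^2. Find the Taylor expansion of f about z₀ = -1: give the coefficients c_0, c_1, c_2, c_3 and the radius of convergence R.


Let w = z − z₀, so z = z₀ + w.
Then 4 − z = 4 − (z₀ + w) = (4 − z₀) − w = 5 − w.
f(z) = 1/(5 − w)^2 = (1/(5)^2) · (1 − w/(5))^{−2}.
By the binomial series (1−u)^{−2} = Σ_{n≥0} C(n+1, 1) u^n for |u|<1, with u = w/(5):
  c_n = C(n+1, 1) / (5)^(n+2).
  c_0 = 1/(5)^2 = 1/25.
  c_1 = 2/(5)^3 = 2/125.
  c_2 = 3/(5)^4 = 3/625.
  c_3 = 4/(5)^5 = 4/3125.
The series is valid for |w/d| < 1, i.e. |z − z₀| < |d|.
Radius of convergence: R = |4 − z₀| = |5| = 5 (distance from z₀ to the singularity z = 4).

c_0 = 1/25, c_1 = 2/125, c_2 = 3/625, c_3 = 4/3125; R = 5.


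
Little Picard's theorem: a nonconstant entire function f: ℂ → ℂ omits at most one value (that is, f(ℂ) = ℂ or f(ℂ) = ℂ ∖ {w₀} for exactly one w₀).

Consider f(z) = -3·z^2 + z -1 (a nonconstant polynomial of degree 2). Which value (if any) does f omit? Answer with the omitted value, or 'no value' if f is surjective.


Little Picard bounds the complement of f(ℂ) to at most one point.
For every w ∈ ℂ, the equation p(z) − w = 0 is a nonconstant polynomial in z and hence has at least one root by the fundamental theorem of algebra. So p is surjective onto ℂ, omitting no value.

Omitted value: no value.


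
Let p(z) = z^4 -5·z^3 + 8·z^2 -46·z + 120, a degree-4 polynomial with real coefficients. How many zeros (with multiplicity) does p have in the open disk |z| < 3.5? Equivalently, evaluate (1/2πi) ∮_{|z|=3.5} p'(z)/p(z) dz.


The zeros of p are: 4, (-1 + 3i), (-1 - 3i), 3.
Their magnitudes are: 4, 3.162, 3.162, 3.
Zeros with |z| < R = 3.5: (-1 + 3i), (-1 - 3i), 3.
Count = 3.
By the argument principle, (1/2πi) ∮_{|z|=R} p'(z)/p(z) dz equals exactly this count.

Number of zeros inside |z| < 3.5: 3.


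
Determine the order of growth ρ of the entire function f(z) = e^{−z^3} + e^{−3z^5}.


Each summand is entire of order 3 and 5 respectively (as in the single-exponential case). The order of a sum is at most the max of the orders, so ρ ≤ 5. For the lower bound: on |z|=r choose arg z so that -3z^5 is real positive; then |e^{-3z^5}| = e^{3r^5} while |e^{-1z^3}| ≤ e^{1r^3} = o(e^{3r^5}). So |f| ≥ e^{3r^5}(1 − o(1)) and ρ ≥ 5. Hence ρ = max(3, 5) = 5.
Therefore ρ = 5.

Order ρ = 5.


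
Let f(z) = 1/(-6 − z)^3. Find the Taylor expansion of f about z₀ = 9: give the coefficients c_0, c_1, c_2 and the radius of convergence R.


Let w = z − z₀, so z = z₀ + w.
Then -6 − z = -6 − (z₀ + w) = (-6 − z₀) − w = -15 − w.
f(z) = 1/(-15 − w)^3 = (1/(-15)^3) · (1 − w/(-15))^{−3}.
By the binomial series (1−u)^{−3} = Σ_{n≥0} C(n+2, 2) u^n for |u|<1, with u = w/(-15):
  c_n = C(n+2, 2) / (-15)^(n+3).
  c_0 = 1/(-15)^3 = -1/3375.
  c_1 = 3/(-15)^4 = 1/16875.
  c_2 = 6/(-15)^5 = -2/253125.
The series is valid for |w/d| < 1, i.e. |z − z₀| < |d|.
Radius of convergence: R = |-6 − z₀| = |-15| = 15 (distance from z₀ to the singularity z = -6).

c_0 = -1/3375, c_1 = 1/16875, c_2 = -2/253125; R = 15.


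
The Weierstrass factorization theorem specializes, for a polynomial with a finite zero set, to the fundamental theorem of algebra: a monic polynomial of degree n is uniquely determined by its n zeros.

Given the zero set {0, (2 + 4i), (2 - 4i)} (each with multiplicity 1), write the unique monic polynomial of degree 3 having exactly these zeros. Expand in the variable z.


The polynomial is p(z) = ∏_{α ∈ S} (z − α), where S = {0, (2 + 4i), (2 - 4i)}.
Expanding the product yields: p(z) = z^3 -4·z^2 + 20·z.
Note conjugate pairs combine to real quadratics: (z − (2+4i))(z − (2−4i)) = z² − 4z + 20.
The resulting polynomial has degree 3 and real coefficients as required.

p(z) = z^3 -4·z^2 + 20·z.


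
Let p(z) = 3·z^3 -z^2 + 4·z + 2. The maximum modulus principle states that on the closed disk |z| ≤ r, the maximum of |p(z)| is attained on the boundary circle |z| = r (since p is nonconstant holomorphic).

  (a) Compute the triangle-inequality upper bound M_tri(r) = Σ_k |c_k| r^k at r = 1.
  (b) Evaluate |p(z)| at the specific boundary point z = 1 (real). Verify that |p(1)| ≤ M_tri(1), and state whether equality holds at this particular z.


Coefficients: c_0 = 2, c_1 = 4, c_2 = -1, c_3 = 3. Radius r = 1.
Part (a). Triangle bound: M_tri(r) = Σ_k |c_k| r^k
  = |2|·1^0 + |4|·1^1 + |-1|·1^2 + |3|·1^3
  = 2 + 4 + 1 + 3 = 10.
This bounds M(r) := max_{|z|=r} |p(z)| from above; equality holds iff all terms c_k z^k can be made to align in phase at a single z on |z|=r.
Part (b). At z = 1 (real, on the circle |z| = r):
  p(1) = (2)·1^0 + (4)·1^1 + (-1)·1^2 + (3)·1^3 = 8.
  |p(1)| = 8.
Check: |p(1)| = 8 ≤ 10 = M_tri(1). ✓ Equality does not hold at z = 1 (the coefficients have mixed signs, so the terms do not all align in phase there).

M_tri(1) = 10; |p(1)| = 8; equality at z=1: no.


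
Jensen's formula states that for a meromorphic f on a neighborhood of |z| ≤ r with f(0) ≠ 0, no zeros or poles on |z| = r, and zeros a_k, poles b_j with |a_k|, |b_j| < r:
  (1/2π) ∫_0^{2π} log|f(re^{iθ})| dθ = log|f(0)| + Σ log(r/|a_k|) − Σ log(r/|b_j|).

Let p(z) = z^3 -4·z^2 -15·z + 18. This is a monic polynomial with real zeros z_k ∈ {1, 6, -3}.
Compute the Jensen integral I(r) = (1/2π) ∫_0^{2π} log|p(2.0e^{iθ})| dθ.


Zeros: -3, 1, 6; r = 2.0.
Inside |z| < r: 1. Outside (|z| ≥ r): -3, 6.
p(0) = 18, so log|p(0)| = log(18) = 2.8904.
Apply Jensen: I(r) = log|p(0)| + Σ_k log(r/|z_k|), summed over zeros inside |z| < r.
  log(r/|z_k|) for z_k = 1: log(2.0/1) = 0.6931
  Outside zeros (-3, 6) contribute nothing to the Jensen sum.
Sum over inside zeros: 0.6931.
I(r) = log|p(0)| + (inside sum) = 2.8904 + 0.6931 = 3.5835.
Note: since some zeros are outside |z| ≤ r, the simplified n·log(r) form does NOT apply — only the inside zeros contribute.

I(r) ≈ 3.5835.


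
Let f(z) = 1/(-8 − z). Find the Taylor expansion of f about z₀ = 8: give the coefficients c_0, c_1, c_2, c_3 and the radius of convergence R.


Let w = z − z₀, so z = z₀ + w.
Then -8 − z = -8 − (z₀ + w) = (-8 − z₀) − w = -16 − w.
f(z) = 1/(-16 − w) = (1/(-16)) · 1/(1 − w/(-16)) = Σ_{n≥0} w^n / (-16)^(n+1).
So c_n = 1/(-16)^(n+1):
  c_0 = 1/(-16)^1 = -1/16.
  c_1 = 1/(-16)^2 = 1/256.
  c_2 = 1/(-16)^3 = -1/4096.
  c_3 = 1/(-16)^4 = 1/65536.
The series is valid for |w/d| < 1, i.e. |z − z₀| < |d|.
Radius of convergence: R = |-8 − z₀| = |-16| = 16 (distance from z₀ to the singularity z = -8).

c_0 = -1/16, c_1 = 1/256, c_2 = -1/4096, c_3 = 1/65536; R = 16.


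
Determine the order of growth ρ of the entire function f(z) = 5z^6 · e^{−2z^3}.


M(r) = max_{|z|=r} |5|·|z|^6·|e^{−2z^3}| = 5·r^6 · e^{2r^3} (the factors attain their maxima compatibly on |z|=r). Then log M(r) = log 5 + 6·log r + 2r^3, dominated by the last term, so log log M(r) ~ 3·log r. The polynomial factor 5z^6 contributes only a log r term and does not affect the order. ρ = 3.
Therefore ρ = 3.

Order ρ = 3.


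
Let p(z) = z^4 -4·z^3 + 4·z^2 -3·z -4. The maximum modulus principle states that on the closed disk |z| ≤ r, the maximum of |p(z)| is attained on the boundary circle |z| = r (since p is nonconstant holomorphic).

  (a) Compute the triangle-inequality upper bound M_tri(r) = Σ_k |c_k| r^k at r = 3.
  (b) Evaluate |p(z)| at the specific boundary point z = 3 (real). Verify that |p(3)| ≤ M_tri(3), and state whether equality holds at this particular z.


Coefficients: c_0 = -4, c_1 = -3, c_2 = 4, c_3 = -4, c_4 = 1. Radius r = 3.
Part (a). Triangle bound: M_tri(r) = Σ_k |c_k| r^k
  = |-4|·3^0 + |-3|·3^1 + |4|·3^2 + |-4|·3^3 + |1|·3^4
  = 4 + 9 + 36 + 108 + 81 = 238.
This bounds M(r) := max_{|z|=r} |p(z)| from above; equality holds iff all terms c_k z^k can be made to align in phase at a single z on |z|=r.
Part (b). At z = 3 (real, on the circle |z| = r):
  p(3) = (-4)·3^0 + (-3)·3^1 + (4)·3^2 + (-4)·3^3 + (1)·3^4 = -4.
  |p(3)| = 4.
Check: |p(3)| = 4 ≤ 238 = M_tri(3). ✓ Equality does not hold at z = 3 (the coefficients have mixed signs, so the terms do not all align in phase there).

M_tri(3) = 238; |p(3)| = 4; equality at z=3: no.


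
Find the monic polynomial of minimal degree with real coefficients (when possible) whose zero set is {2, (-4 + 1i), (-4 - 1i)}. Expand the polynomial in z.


The polynomial is p(z) = ∏_{α ∈ S} (z − α), where S = {2, (-4 + 1i), (-4 - 1i)}.
Expanding the product yields: p(z) = z^3 + 6·z^2 + z -34.
Note conjugate pairs combine to real quadratics: (z − (-4+1i))(z − (-4−1i)) = z² + 8z + 17.
The resulting polynomial has degree 3 and real coefficients as required.

p(z) = z^3 + 6·z^2 + z -34.


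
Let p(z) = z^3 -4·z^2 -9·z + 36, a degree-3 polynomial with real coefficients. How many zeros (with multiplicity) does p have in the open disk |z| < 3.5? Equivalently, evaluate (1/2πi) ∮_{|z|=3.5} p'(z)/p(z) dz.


The zeros of p are: 3, -3, 4.
Their magnitudes are: 3, 3, 4.
Zeros with |z| < R = 3.5: 3, -3.
Count = 2.
By the argument principle, (1/2πi) ∮_{|z|=R} p'(z)/p(z) dz equals exactly this count.

Number of zeros inside |z| < 3.5: 2.


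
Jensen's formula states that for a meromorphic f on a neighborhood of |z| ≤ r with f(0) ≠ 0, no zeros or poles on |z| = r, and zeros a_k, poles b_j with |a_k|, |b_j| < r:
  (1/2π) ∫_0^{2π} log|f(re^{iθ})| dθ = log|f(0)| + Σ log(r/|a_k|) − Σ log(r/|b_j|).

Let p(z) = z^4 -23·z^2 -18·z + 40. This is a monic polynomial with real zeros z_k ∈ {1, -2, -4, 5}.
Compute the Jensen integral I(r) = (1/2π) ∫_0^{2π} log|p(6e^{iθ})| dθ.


Zeros: -4, -2, 1, 5; r = 6.
Inside |z| < r: -4, -2, 1, 5. Outside (|z| ≥ r): ∅.
p(0) = 40, so log|p(0)| = log(40) = 3.6889.
Apply Jensen: I(r) = log|p(0)| + Σ_k log(r/|z_k|), summed over zeros inside |z| < r.
  log(r/|z_k|) for z_k = 1: log(6/1) = 1.7918
  log(r/|z_k|) for z_k = -2: log(6/2) = 1.0986
  log(r/|z_k|) for z_k = -4: log(6/4) = 0.4055
  log(r/|z_k|) for z_k = 5: log(6/5) = 0.1823
Sum over inside zeros: 3.4782.
I(r) = log|p(0)| + (inside sum) = 3.6889 + 3.4782 = 7.1670.
Closed form (all zeros inside, monic): I(r) = n·log(r) = 4·log(6) = 7.1670. ✓

I(r) ≈ 7.1670.


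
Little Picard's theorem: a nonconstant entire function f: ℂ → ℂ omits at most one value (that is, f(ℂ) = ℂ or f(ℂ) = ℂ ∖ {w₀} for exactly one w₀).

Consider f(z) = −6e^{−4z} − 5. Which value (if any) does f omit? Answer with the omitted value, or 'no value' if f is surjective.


Little Picard bounds the complement of f(ℂ) to at most one point.
e^{−4z} is never zero on ℂ, so -6·e^{−4z} takes every value in ℂ ∖ {0}. Adding -5 shifts the range to ℂ ∖ {-5}. Thus f omits exactly the value -5.

Omitted value: -5.


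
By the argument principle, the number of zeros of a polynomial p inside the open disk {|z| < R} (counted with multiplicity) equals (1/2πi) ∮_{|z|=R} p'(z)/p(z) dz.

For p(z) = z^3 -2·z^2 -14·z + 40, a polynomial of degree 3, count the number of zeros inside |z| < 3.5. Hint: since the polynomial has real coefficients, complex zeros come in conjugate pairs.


The zeros of p are: (3 + 1i), (3 - 1i), -4.
Their magnitudes are: 3.162, 3.162, 4.
Zeros with |z| < R = 3.5: (3 + 1i), (3 - 1i).
Count = 2.
By the argument principle, (1/2πi) ∮_{|z|=R} p'(z)/p(z) dz equals exactly this count.

Number of zeros inside |z| < 3.5: 2.


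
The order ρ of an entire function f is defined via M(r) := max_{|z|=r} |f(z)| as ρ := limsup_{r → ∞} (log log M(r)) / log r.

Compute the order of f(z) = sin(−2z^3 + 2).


Write sin(w) = (e^{iw} ± e^{−iw})/(2 or 2i), so |sin(w)| ≤ e^{|w|}. With w = −2z^3 + 2, |w| ≤ 2r^3 + 2 on |z|=r, giving M(r) ≤ e^{2r^3 + 2} and ρ ≤ 3. For the lower bound, choose z on |z|=r with -2z^3 purely imaginary of modulus 2r^3; then |sin(−2z^3 + 2)| grows like e^{2r^3}/2, so ρ ≥ 3. Hence ρ = 3.
Therefore ρ = 3.

Order ρ = 3.


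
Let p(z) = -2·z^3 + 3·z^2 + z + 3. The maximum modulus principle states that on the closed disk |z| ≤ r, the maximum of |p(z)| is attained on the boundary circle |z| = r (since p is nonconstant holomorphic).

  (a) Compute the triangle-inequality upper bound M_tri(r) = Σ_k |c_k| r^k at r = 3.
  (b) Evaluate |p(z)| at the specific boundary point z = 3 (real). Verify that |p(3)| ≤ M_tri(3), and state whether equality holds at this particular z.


Coefficients: c_0 = 3, c_1 = 1, c_2 = 3, c_3 = -2. Radius r = 3.
Part (a). Triangle bound: M_tri(r) = Σ_k |c_k| r^k
  = |3|·3^0 + |1|·3^1 + |3|·3^2 + |-2|·3^3
  = 3 + 3 + 27 + 54 = 87.
This bounds M(r) := max_{|z|=r} |p(z)| from above; equality holds iff all terms c_k z^k can be made to align in phase at a single z on |z|=r.
Part (b). At z = 3 (real, on the circle |z| = r):
  p(3) = (3)·3^0 + (1)·3^1 + (3)·3^2 + (-2)·3^3 = -21.
  |p(3)| = 21.
Check: |p(3)| = 21 ≤ 87 = M_tri(3). ✓ Equality does not hold at z = 3 (the coefficients have mixed signs, so the terms do not all align in phase there).

M_tri(3) = 87; |p(3)| = 21; equality at z=3: no.


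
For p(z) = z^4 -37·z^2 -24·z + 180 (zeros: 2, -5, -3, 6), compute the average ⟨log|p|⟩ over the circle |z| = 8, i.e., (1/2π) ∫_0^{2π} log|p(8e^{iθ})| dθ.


Zeros: -5, -3, 2, 6; r = 8.
Inside |z| < r: -5, -3, 2, 6. Outside (|z| ≥ r): ∅.
p(0) = 180, so log|p(0)| = log(180) = 5.1930.
Apply Jensen: I(r) = log|p(0)| + Σ_k log(r/|z_k|), summed over zeros inside |z| < r.
  log(r/|z_k|) for z_k = 2: log(8/2) = 1.3863
  log(r/|z_k|) for z_k = -5: log(8/5) = 0.4700
  log(r/|z_k|) for z_k = -3: log(8/3) = 0.9808
  log(r/|z_k|) for z_k = 6: log(8/6) = 0.2877
Sum over inside zeros: 3.1248.
I(r) = log|p(0)| + (inside sum) = 5.1930 + 3.1248 = 8.3178.
Closed form (all zeros inside, monic): I(r) = n·log(r) = 4·log(8) = 8.3178. ✓

I(r) ≈ 8.3178.


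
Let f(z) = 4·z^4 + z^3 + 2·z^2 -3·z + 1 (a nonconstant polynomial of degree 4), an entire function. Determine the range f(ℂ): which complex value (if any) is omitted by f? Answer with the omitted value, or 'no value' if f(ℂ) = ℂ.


Little Picard bounds the complement of f(ℂ) to at most one point.
For every w ∈ ℂ, the equation p(z) − w = 0 is a nonconstant polynomial in z and hence has at least one root by the fundamental theorem of algebra. So p is surjective onto ℂ, omitting no value.

Omitted value: no value.


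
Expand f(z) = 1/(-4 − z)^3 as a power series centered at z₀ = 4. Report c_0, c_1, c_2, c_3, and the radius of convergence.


Let w = z − z₀, so z = z₀ + w.
Then -4 − z = -4 − (z₀ + w) = (-4 − z₀) − w = -8 − w.
f(z) = 1/(-8 − w)^3 = (1/(-8)^3) · (1 − w/(-8))^{−3}.
By the binomial series (1−u)^{−3} = Σ_{n≥0} C(n+2, 2) u^n for |u|<1, with u = w/(-8):
  c_n = C(n+2, 2) / (-8)^(n+3).
  c_0 = 1/(-8)^3 = -1/512.
  c_1 = 3/(-8)^4 = 3/4096.
  c_2 = 6/(-8)^5 = -3/16384.
  c_3 = 10/(-8)^6 = 5/131072.
The series is valid for |w/d| < 1, i.e. |z − z₀| < |d|.
Radius of convergence: R = |-4 − z₀| = |-8| = 8 (distance from z₀ to the singularity z = -4).

c_0 = -1/512, c_1 = 3/4096, c_2 = -3/16384, c_3 = 5/131072; R = 8.


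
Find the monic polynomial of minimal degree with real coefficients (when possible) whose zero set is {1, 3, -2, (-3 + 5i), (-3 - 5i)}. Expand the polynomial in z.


The polynomial is p(z) = ∏_{α ∈ S} (z − α), where S = {1, 3, -2, (-3 + 5i), (-3 - 5i)}.
Expanding the product yields: p(z) = z^5 + 4·z^4 + 17·z^3 -92·z^2 -134·z + 204.
Note conjugate pairs combine to real quadratics: (z − (-3+5i))(z − (-3−5i)) = z² + 6z + 34.
The resulting polynomial has degree 5 and real coefficients as required.

p(z) = z^5 + 4·z^4 + 17·z^3 -92·z^2 -134·z + 204.


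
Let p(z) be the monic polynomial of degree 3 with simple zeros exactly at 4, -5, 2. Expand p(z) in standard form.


The polynomial is p(z) = ∏_{α ∈ S} (z − α), where S = {4, -5, 2}.
Expanding the product yields: p(z) = z^3 -z^2 -22·z + 40.
The resulting polynomial has degree 3 and real coefficients as required.

p(z) = z^3 -z^2 -22·z + 40.


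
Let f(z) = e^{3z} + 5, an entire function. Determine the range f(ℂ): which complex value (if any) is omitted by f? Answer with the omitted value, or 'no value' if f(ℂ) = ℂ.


Little Picard bounds the complement of f(ℂ) to at most one point.
e^{3z} is never zero on ℂ, so 1·e^{3z} takes every value in ℂ ∖ {0}. Adding 5 shifts the range to ℂ ∖ {5}. Thus f omits exactly the value 5.

Omitted value: 5.


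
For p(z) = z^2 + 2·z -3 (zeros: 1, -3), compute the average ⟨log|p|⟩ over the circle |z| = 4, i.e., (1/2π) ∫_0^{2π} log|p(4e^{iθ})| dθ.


Zeros: -3, 1; r = 4.
Inside |z| < r: -3, 1. Outside (|z| ≥ r): ∅.
p(0) = -3, so log|p(0)| = log(3) = 1.0986.
Apply Jensen: I(r) = log|p(0)| + Σ_k log(r/|z_k|), summed over zeros inside |z| < r.
  log(r/|z_k|) for z_k = 1: log(4/1) = 1.3863
  log(r/|z_k|) for z_k = -3: log(4/3) = 0.2877
Sum over inside zeros: 1.6740.
I(r) = log|p(0)| + (inside sum) = 1.0986 + 1.6740 = 2.7726.
Closed form (all zeros inside, monic): I(r) = n·log(r) = 2·log(4) = 2.7726. ✓

I(r) ≈ 2.7726.


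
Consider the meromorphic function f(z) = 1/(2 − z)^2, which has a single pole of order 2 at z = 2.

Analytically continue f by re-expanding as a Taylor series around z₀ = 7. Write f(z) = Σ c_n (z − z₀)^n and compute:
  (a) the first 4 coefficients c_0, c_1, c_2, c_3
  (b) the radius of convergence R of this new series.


Let w = z − z₀, so z = z₀ + w.
Then 2 − z = 2 − (z₀ + w) = (2 − z₀) − w = -5 − w.
f(z) = 1/(-5 − w)^2 = (1/(-5)^2) · (1 − w/(-5))^{−2}.
By the binomial series (1−u)^{−2} = Σ_{n≥0} C(n+1, 1) u^n for |u|<1, with u = w/(-5):
  c_n = C(n+1, 1) / (-5)^(n+2).
  c_0 = 1/(-5)^2 = 1/25.
  c_1 = 2/(-5)^3 = -2/125.
  c_2 = 3/(-5)^4 = 3/625.
  c_3 = 4/(-5)^5 = -4/3125.
The series is valid for |w/d| < 1, i.e. |z − z₀| < |d|.
Radius of convergence: R = |2 − z₀| = |-5| = 5 (distance from z₀ to the singularity z = 2).

c_0 = 1/25, c_1 = -2/125, c_2 = 3/625, c_3 = -4/3125; R = 5.


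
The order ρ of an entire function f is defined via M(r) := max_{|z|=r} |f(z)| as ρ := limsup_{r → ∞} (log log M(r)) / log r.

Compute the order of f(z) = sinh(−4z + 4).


sinh(w) is a linear combination of e^{iw} and e^{−iw} (or e^w, e^{−w} in the hyperbolic case), so |sinh(w)| ≤ e^{|w|}. With w = −4z + 4, |w| ≤ 4|z| + 4 = 4r + 4 on |z| = r, giving M(r) ≤ e^{4r + 4}, so ρ ≤ 1. On a suitable ray (z = it for sin/cos; z = t for sinh/cosh, t real → ∞), |sinh(−4z + 4)| grows like e^{4|t|}/2, so ρ ≥ 1. Hence ρ = 1.
Therefore ρ = 1.

Order ρ = 1.


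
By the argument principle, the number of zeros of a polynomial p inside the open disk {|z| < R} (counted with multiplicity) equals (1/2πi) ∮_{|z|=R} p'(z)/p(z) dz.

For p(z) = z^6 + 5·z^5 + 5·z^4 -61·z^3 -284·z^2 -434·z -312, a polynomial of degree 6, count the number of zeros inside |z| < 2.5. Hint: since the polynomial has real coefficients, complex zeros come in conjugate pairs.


The zeros of p are: (-1 + 1i), (-1 - 1i), (-2 + 3i), (-2 - 3i), -3, 4.
Their magnitudes are: 1.414, 1.414, 3.606, 3.606, 3, 4.
Zeros with |z| < R = 2.5: (-1 + 1i), (-1 - 1i).
Count = 2.
By the argument principle, (1/2πi) ∮_{|z|=R} p'(z)/p(z) dz equals exactly this count.

Number of zeros inside |z| < 2.5: 2.


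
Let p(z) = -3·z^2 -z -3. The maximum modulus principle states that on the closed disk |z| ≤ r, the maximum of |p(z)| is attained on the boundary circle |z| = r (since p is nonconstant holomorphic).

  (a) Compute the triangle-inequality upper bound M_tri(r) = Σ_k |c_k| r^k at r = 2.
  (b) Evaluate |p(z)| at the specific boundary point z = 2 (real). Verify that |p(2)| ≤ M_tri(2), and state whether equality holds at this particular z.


Coefficients: c_0 = -3, c_1 = -1, c_2 = -3. Radius r = 2.
Part (a). Triangle bound: M_tri(r) = Σ_k |c_k| r^k
  = |-3|·2^0 + |-1|·2^1 + |-3|·2^2
  = 3 + 2 + 12 = 17.
This bounds M(r) := max_{|z|=r} |p(z)| from above; equality holds iff all terms c_k z^k can be made to align in phase at a single z on |z|=r.
Part (b). At z = 2 (real, on the circle |z| = r):
  p(2) = (-3)·2^0 + (-1)·2^1 + (-3)·2^2 = -17.
  |p(2)| = 17.
Since all nonzero coefficients share the same sign, |p(2)| = 17 = M_tri(2); the triangle bound is attained at z = 2, so in fact M(r) = 17.

M_tri(2) = 17; |p(2)| = 17; equality at z=2: yes.


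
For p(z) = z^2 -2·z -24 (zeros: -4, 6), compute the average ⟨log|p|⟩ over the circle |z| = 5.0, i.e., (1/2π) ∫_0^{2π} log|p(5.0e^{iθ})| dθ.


Zeros: -4, 6; r = 5.0.
Inside |z| < r: -4. Outside (|z| ≥ r): 6.
p(0) = -24, so log|p(0)| = log(24) = 3.1781.
Apply Jensen: I(r) = log|p(0)| + Σ_k log(r/|z_k|), summed over zeros inside |z| < r.
  log(r/|z_k|) for z_k = -4: log(5.0/4) = 0.2231
  Outside zeros (6) contribute nothing to the Jensen sum.
Sum over inside zeros: 0.2231.
I(r) = log|p(0)| + (inside sum) = 3.1781 + 0.2231 = 3.4012.
Note: since some zeros are outside |z| ≤ r, the simplified n·log(r) form does NOT apply — only the inside zeros contribute.

I(r) ≈ 3.4012.


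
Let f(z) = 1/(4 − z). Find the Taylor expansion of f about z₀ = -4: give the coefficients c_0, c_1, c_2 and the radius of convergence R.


Let w = z − z₀, so z = z₀ + w.
Then 4 − z = 4 − (z₀ + w) = (4 − z₀) − w = 8 − w.
f(z) = 1/(8 − w) = (1/(8)) · 1/(1 − w/(8)) = Σ_{n≥0} w^n / (8)^(n+1).
So c_n = 1/(8)^(n+1):
  c_0 = 1/(8)^1 = 1/8.
  c_1 = 1/(8)^2 = 1/64.
  c_2 = 1/(8)^3 = 1/512.
The series is valid for |w/d| < 1, i.e. |z − z₀| < |d|.
Radius of convergence: R = |4 − z₀| = |8| = 8 (distance from z₀ to the singularity z = 4).

c_0 = 1/8, c_1 = 1/64, c_2 = 1/512; R = 8.


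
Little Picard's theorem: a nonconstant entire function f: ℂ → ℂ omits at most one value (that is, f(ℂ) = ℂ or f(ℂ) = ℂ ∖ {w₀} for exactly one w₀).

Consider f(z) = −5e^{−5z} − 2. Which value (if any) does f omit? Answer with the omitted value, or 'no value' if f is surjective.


Little Picard bounds the complement of f(ℂ) to at most one point.
e^{−5z} is never zero on ℂ, so -5·e^{−5z} takes every value in ℂ ∖ {0}. Adding -2 shifts the range to ℂ ∖ {-2}. Thus f omits exactly the value -2.

Omitted value: -2.


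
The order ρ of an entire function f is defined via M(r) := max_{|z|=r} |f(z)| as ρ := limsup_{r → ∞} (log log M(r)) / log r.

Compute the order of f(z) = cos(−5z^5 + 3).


Write cos(w) = (e^{iw} ± e^{−iw})/(2 or 2i), so |cos(w)| ≤ e^{|w|}. With w = −5z^5 + 3, |w| ≤ 5r^5 + 3 on |z|=r, giving M(r) ≤ e^{5r^5 + 3} and ρ ≤ 5. For the lower bound, choose z on |z|=r with -5z^5 purely imaginary of modulus 5r^5; then |cos(−5z^5 + 3)| grows like e^{5r^5}/2, so ρ ≥ 5. Hence ρ = 5.
Therefore ρ = 5.

Order ρ = 5.


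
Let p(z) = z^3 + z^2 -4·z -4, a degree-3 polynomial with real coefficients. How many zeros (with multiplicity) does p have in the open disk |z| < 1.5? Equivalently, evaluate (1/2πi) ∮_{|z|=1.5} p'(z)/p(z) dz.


The zeros of p are: 2, -1, -2.
Their magnitudes are: 2, 1, 2.
Zeros with |z| < R = 1.5: -1.
Count = 1.
By the argument principle, (1/2πi) ∮_{|z|=R} p'(z)/p(z) dz equals exactly this count.

Number of zeros inside |z| < 1.5: 1.
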